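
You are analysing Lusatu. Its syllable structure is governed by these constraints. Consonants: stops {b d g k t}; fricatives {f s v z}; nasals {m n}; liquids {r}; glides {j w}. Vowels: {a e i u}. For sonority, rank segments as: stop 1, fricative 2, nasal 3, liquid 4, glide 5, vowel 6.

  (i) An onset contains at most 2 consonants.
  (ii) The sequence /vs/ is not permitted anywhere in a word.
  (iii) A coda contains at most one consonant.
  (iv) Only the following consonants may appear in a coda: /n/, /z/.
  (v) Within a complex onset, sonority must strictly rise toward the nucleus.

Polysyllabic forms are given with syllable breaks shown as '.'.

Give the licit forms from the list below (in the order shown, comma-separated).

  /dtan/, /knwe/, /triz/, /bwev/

/triz/

/dtan/ — violates constraint (v): syllable 1 onset /dt/: /d/ (stop, 1) → /t/ (stop, 1) does not rise → illicit
/knwe/ — violates constraint (i): syllable 1 onset /knw/ has 3 consonants (> 2) → illicit
/triz/ — σ1 onset /tr/ (1→4 rises), coda /z/ ok → licit
/bwev/ — violates constraint (iv): syllable 1 coda contains /v/, which is not a licensed coda consonant → illicit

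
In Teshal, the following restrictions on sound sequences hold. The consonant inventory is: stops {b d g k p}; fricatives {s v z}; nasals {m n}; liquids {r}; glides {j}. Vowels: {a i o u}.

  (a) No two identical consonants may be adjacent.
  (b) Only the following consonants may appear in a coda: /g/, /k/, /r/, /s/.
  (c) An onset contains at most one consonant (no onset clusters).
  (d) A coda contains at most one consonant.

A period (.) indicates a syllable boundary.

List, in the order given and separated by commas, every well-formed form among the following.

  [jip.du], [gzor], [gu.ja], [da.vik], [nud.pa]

[jip.du] — violates constraint (b): syllable 1 coda contains /p/, which is not a licensed coda consonant → ill-formed
[gzor] — violates constraint (c): syllable 1 onset /gz/ has 2 consonants (> 1) → ill-formed
[gu.ja] — σ1 onset /g/, coda /∅/ ok; σ2 onset /j/, coda /∅/ ok → well-formed
[da.vik] — σ1 onset /d/, coda /∅/ ok; σ2 onset /v/, coda /k/ ok → well-formed
[nud.pa] — violates constraint (b): syllable 1 coda contains /d/, which is not a licensed coda consonant → ill-formed

[gu.ja], [da.vik]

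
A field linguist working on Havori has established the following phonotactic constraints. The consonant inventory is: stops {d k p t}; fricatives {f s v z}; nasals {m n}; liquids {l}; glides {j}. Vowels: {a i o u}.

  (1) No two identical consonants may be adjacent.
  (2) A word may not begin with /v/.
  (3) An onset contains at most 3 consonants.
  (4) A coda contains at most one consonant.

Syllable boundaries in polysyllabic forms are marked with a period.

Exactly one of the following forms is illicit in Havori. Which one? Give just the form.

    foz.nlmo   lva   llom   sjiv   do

foz.nlmo — σ1 onset /f/, coda /z/ ok; σ2 onset /nlm/ (3C), coda /∅/ ok → licit
lva — σ1 onset /lv/ (2C), coda /∅/ ok → licit
llom — violates constraint 1: adjacent identical consonants /ll/ → illicit
sjiv — σ1 onset /sj/ (2C), coda /v/ ok → licit
do — σ1 onset /d/, coda /∅/ ok → licit

llom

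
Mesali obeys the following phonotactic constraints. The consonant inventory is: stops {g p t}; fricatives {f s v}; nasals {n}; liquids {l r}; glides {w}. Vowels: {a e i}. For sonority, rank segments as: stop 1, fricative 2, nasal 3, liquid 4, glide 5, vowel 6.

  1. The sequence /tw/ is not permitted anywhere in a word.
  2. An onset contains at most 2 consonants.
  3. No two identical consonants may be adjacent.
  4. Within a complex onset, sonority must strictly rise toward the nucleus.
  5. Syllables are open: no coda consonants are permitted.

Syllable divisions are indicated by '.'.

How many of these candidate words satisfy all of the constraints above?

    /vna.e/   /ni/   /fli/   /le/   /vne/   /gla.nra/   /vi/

/vna.e/ — σ1 onset /vn/ (2→3 rises), coda /∅/ ok; σ2 onset /∅/, coda /∅/ ok → phonotactically legal
/ni/ — σ1 onset /n/, coda /∅/ ok → phonotactically legal
/fli/ — σ1 onset /fl/ (2→4 rises), coda /∅/ ok → phonotactically legal
/le/ — σ1 onset /l/, coda /∅/ ok → phonotactically legal
/vne/ — σ1 onset /vn/ (2→3 rises), coda /∅/ ok → phonotactically legal
/gla.nra/ — σ1 onset /gl/ (1→4 rises), coda /∅/ ok; σ2 onset /nr/ (3→4 rises), coda /∅/ ok → phonotactically legal
/vi/ — σ1 onset /v/, coda /∅/ ok → phonotactically legal
Phonotactically legal: /vna.e/, /ni/, /fli/, /le/, /vne/, /gla.nra/, /vi/ → 7.

7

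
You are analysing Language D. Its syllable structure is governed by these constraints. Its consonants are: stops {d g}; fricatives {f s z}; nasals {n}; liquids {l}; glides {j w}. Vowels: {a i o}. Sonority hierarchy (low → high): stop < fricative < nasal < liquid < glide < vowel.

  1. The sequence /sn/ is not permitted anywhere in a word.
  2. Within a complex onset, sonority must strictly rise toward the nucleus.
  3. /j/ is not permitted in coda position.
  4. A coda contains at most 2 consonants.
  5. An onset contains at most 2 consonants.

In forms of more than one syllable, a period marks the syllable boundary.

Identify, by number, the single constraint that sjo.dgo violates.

sjo.dgo: syllable 2 onset /dg/: /d/ (stop, 1) → /g/ (stop, 1) does not rise.
This is a violation of constraint 2: "Within a complex onset, sonority must strictly rise toward the nucleus."
The remaining constraints (1, 3, 4, 5) are satisfied.

2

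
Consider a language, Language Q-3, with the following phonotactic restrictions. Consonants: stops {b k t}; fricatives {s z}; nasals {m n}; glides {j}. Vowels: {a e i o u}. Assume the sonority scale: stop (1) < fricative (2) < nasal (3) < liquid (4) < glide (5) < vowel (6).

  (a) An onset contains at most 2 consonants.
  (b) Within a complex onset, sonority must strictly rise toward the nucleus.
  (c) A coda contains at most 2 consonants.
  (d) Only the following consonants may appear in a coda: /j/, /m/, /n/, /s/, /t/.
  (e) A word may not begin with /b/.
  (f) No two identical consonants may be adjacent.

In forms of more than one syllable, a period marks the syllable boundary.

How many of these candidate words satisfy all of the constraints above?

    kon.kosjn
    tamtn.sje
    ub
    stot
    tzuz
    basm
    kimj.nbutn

0

kon.kosjn — violates constraint (c): syllable 2 coda /sjn/ has 3 consonants (> 2) → ill-formed
tamtn.sje — violates constraint (c): syllable 1 coda /mtn/ has 3 consonants (> 2) → ill-formed
ub — violates constraint (d): syllable 1 coda contains /b/, which is not a licensed coda consonant → ill-formed
stot — violates constraint (b): syllable 1 onset /st/: /s/ (fricative, 2) → /t/ (stop, 1) does not rise → ill-formed
tzuz — violates constraint (d): syllable 1 coda contains /z/, which is not a licensed coda consonant → ill-formed
basm — violates constraint (e): word begins with /b/ → ill-formed
kimj.nbutn — violates constraint (b): syllable 2 onset /nb/: /n/ (nasal, 3) → /b/ (stop, 1) does not rise → ill-formed
No form is well-formed → 0.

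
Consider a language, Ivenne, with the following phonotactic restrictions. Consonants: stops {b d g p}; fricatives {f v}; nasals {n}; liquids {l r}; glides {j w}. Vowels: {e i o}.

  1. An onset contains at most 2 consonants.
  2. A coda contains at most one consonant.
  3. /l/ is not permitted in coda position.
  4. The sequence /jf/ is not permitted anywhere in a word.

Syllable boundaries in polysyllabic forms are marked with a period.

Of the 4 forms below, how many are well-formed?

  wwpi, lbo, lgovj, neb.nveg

2

wwpi — violates constraint 1: syllable 1 onset /wwp/ has 3 consonants (> 2) → ill-formed
lbo — σ1 onset /lb/ (2C), coda /∅/ ok → well-formed
lgovj — violates constraint 2: syllable 1 coda /vj/ has 2 consonants (> 1) → ill-formed
neb.nveg — σ1 onset /n/, coda /b/ ok; σ2 onset /nv/ (2C), coda /g/ ok → well-formed
Well-formed: lbo, neb.nveg → 2.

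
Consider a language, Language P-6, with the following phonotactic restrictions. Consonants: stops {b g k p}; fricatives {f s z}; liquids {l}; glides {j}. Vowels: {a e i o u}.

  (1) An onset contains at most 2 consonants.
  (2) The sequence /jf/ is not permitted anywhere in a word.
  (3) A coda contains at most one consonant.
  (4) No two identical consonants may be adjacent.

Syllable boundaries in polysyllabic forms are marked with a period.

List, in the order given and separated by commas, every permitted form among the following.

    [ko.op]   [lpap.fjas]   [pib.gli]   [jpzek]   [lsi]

[ko.op] — σ1 onset /k/, coda /∅/ ok; σ2 onset /∅/, coda /p/ ok → permitted
[lpap.fjas] — σ1 onset /lp/ (2C), coda /p/ ok; σ2 onset /fj/ (2C), coda /s/ ok → permitted
[pib.gli] — σ1 onset /p/, coda /b/ ok; σ2 onset /gl/ (2C), coda /∅/ ok → permitted
[jpzek] — violates constraint 1: syllable 1 onset /jpz/ has 3 consonants (> 2) → not permitted
[lsi] — σ1 onset /ls/ (2C), coda /∅/ ok → permitted

[ko.op], [lpap.fjas], [pib.gli], [lsi]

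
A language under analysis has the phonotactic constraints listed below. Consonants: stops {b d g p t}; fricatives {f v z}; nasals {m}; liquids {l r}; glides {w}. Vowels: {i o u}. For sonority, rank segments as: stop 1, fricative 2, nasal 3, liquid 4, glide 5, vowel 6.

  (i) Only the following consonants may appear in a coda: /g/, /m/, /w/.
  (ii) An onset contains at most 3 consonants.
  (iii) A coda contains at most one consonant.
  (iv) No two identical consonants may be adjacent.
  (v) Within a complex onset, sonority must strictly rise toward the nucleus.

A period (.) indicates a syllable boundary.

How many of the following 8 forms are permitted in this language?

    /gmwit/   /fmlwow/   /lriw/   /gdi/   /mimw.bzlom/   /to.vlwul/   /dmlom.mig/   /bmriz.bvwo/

0

/gmwit/ — violates constraint (i): syllable 1 coda contains /t/, which is not a licensed coda consonant → not permitted
/fmlwow/ — violates constraint (ii): syllable 1 onset /fmlw/ has 4 consonants (> 3) → not permitted
/lriw/ — violates constraint (v): syllable 1 onset /lr/: /l/ (liquid, 4) → /r/ (liquid, 4) does not rise → not permitted
/gdi/ — violates constraint (v): syllable 1 onset /gd/: /g/ (stop, 1) → /d/ (stop, 1) does not rise → not permitted
/mimw.bzlom/ — violates constraint (iii): syllable 1 coda /mw/ has 2 consonants (> 1) → not permitted
/to.vlwul/ — violates constraint (i): syllable 2 coda contains /l/, which is not a licensed coda consonant → not permitted
/dmlom.mig/ — violates constraint (iv): adjacent identical consonants /mm/ → not permitted
/bmriz.bvwo/ — violates constraint (i): syllable 1 coda contains /z/, which is not a licensed coda consonant → not permitted
No form is permitted → 0.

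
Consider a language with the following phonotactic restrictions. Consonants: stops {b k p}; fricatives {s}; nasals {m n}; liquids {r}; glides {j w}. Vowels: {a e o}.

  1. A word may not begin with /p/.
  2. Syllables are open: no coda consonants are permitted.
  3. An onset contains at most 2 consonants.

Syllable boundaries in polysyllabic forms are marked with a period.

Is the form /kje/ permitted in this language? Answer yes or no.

/kje/ — σ1 onset /kj/ (2C), coda /∅/ ok → permitted

yes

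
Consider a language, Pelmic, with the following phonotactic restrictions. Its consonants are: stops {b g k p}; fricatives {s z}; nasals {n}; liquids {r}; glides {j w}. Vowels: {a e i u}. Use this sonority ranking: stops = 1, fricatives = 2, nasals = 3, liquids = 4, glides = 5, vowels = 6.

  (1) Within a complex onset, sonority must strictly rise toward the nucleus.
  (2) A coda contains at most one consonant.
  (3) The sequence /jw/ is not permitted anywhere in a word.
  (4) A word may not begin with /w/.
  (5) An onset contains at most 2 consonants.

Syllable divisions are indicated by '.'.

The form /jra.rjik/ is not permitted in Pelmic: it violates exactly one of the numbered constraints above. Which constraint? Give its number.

1

/jra.rjik/: syllable 1 onset /jr/: /j/ (glide, 5) → /r/ (liquid, 4) does not rise.
This is a violation of constraint 1: "Within a complex onset, sonority must strictly rise toward the nucleus."
The remaining constraints (2, 3, 4, 5) are satisfied.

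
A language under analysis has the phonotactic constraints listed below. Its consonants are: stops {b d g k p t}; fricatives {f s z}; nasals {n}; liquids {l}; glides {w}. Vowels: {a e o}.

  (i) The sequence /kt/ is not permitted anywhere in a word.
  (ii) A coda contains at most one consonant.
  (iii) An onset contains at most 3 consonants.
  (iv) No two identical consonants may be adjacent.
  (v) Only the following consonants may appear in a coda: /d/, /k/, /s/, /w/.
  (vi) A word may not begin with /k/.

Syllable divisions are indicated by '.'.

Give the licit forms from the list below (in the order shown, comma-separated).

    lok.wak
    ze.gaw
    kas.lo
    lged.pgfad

lok.wak — σ1 onset /l/, coda /k/ ok; σ2 onset /w/, coda /k/ ok → licit
ze.gaw — σ1 onset /z/, coda /∅/ ok; σ2 onset /g/, coda /w/ ok → licit
kas.lo — violates constraint (vi): word begins with /k/ → illicit
lged.pgfad — σ1 onset /lg/ (2C), coda /d/ ok; σ2 onset /pgf/ (3C), coda /d/ ok → licit

lok.wak, ze.gaw, lged.pgfad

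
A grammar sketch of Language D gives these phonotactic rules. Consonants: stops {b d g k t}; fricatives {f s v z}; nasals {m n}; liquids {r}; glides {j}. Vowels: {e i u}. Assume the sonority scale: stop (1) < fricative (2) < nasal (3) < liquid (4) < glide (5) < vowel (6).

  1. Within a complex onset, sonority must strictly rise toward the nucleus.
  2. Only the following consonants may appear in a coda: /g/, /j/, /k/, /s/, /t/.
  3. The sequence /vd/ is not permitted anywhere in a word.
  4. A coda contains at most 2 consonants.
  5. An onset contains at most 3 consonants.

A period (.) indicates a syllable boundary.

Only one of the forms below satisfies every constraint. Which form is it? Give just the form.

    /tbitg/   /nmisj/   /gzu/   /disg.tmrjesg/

/gzu/

/tbitg/ — violates constraint 1: syllable 1 onset /tb/: /t/ (stop, 1) → /b/ (stop, 1) does not rise → illicit
/nmisj/ — violates constraint 1: syllable 1 onset /nm/: /n/ (nasal, 3) → /m/ (nasal, 3) does not rise → illicit
/gzu/ — σ1 onset /gz/ (1→2 rises), coda /∅/ ok → licit
/disg.tmrjesg/ — violates constraint 5: syllable 2 onset /tmrj/ has 4 consonants (> 3) → illicit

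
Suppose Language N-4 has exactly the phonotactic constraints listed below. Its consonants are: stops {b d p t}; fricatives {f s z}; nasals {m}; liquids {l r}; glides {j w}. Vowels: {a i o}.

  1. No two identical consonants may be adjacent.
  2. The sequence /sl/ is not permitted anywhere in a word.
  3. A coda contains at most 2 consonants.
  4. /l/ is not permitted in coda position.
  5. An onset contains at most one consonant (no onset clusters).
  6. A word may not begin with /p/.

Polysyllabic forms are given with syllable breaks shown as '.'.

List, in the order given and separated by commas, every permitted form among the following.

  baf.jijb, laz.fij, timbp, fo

baf.jijb — σ1 onset /b/, coda /f/ ok; σ2 onset /j/, coda /jb/ (2C) ok → permitted
laz.fij — σ1 onset /l/, coda /z/ ok; σ2 onset /f/, coda /j/ ok → permitted
timbp — violates constraint 3: syllable 1 coda /mbp/ has 3 consonants (> 2) → not permitted
fo — σ1 onset /f/, coda /∅/ ok → permitted

baf.jijb, laz.fij, fo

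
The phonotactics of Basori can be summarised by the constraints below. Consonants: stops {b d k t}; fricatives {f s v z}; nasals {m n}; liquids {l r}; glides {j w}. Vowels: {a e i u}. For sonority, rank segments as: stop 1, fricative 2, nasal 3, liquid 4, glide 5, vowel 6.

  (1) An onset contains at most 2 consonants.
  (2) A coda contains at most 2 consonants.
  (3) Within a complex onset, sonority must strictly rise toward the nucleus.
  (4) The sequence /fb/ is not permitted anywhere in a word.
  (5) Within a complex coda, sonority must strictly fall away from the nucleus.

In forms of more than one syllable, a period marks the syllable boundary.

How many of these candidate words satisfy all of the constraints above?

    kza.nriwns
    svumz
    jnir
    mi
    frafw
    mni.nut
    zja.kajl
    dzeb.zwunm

2

kza.nriwns — violates constraint 2: syllable 2 coda /wns/ has 3 consonants (> 2) → illicit
svumz — violates constraint 3: syllable 1 onset /sv/: /s/ (fricative, 2) → /v/ (fricative, 2) does not rise → illicit
jnir — violates constraint 3: syllable 1 onset /jn/: /j/ (glide, 5) → /n/ (nasal, 3) does not rise → illicit
mi — σ1 onset /m/, coda /∅/ ok → licit
frafw — violates constraint 5: syllable 1 coda /fw/: /f/ (fricative, 2) → /w/ (glide, 5) does not fall → illicit
mni.nut — violates constraint 3: syllable 1 onset /mn/: /m/ (nasal, 3) → /n/ (nasal, 3) does not rise → illicit
zja.kajl — σ1 onset /zj/ (2→5 rises), coda /∅/ ok; σ2 onset /k/, coda /jl/ (5→4 falls) ok → licit
dzeb.zwunm — violates constraint 5: syllable 2 coda /nm/: /n/ (nasal, 3) → /m/ (nasal, 3) does not fall → illicit
Licit: mi, zja.kajl → 2.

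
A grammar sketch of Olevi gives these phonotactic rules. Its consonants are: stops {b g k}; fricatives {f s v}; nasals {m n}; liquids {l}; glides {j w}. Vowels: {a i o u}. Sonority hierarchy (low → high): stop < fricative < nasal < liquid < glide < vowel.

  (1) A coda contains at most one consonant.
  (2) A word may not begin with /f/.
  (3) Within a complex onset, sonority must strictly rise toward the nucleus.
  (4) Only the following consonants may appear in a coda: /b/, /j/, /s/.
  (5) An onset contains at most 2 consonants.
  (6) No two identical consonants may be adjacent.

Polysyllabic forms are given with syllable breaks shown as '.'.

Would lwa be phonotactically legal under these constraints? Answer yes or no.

yes

lwa — σ1 onset /lw/ (4→5 rises), coda /∅/ ok → phonotactically legal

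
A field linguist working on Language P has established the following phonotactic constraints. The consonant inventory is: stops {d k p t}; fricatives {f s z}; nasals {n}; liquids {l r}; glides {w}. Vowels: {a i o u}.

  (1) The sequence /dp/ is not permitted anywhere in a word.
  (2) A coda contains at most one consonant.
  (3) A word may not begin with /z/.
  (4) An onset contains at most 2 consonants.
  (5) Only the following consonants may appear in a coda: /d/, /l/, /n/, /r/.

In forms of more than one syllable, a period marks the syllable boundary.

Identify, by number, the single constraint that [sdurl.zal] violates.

2

[sdurl.zal]: syllable 1 coda /rl/ has 2 consonants (> 1).
This is a violation of constraint 2: "A coda contains at most one consonant."
The remaining constraints (1, 3, 4, 5) are satisfied.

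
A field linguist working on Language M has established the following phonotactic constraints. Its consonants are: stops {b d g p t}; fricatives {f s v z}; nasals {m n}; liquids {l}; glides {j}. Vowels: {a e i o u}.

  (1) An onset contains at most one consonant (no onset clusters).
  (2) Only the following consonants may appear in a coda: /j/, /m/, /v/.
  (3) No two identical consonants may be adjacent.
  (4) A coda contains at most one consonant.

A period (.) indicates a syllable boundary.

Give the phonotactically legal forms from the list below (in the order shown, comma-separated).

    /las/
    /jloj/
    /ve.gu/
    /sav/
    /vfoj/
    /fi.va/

/las/ — violates constraint 2: syllable 1 coda contains /s/, which is not a licensed coda consonant → phonotactically illegal
/jloj/ — violates constraint 1: syllable 1 onset /jl/ has 2 consonants (> 1) → phonotactically illegal
/ve.gu/ — σ1 onset /v/, coda /∅/ ok; σ2 onset /g/, coda /∅/ ok → phonotactically legal
/sav/ — σ1 onset /s/, coda /v/ ok → phonotactically legal
/vfoj/ — violates constraint 1: syllable 1 onset /vf/ has 2 consonants (> 1) → phonotactically illegal
/fi.va/ — σ1 onset /f/, coda /∅/ ok; σ2 onset /v/, coda /∅/ ok → phonotactically legal

/ve.gu/, /sav/, /fi.va/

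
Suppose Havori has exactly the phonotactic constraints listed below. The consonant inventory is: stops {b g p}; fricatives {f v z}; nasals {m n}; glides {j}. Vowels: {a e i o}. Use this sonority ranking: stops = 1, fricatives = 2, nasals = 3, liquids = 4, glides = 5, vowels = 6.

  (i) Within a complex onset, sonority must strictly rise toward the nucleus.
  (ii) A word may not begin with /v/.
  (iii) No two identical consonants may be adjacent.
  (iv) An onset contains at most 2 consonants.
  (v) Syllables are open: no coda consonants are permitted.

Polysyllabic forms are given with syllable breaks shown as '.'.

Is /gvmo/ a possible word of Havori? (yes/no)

/gvmo/ — violates constraint (iv): syllable 1 onset /gvm/ has 3 consonants (> 2) → illicit

no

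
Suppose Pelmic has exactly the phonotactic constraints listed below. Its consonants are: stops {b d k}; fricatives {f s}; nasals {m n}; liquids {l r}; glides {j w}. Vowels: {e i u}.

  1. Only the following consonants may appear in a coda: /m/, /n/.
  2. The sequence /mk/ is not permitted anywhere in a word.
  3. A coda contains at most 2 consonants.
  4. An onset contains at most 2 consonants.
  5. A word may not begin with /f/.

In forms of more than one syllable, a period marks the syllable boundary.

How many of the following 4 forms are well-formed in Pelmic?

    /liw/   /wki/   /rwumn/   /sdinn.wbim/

3

/liw/ — violates constraint 1: syllable 1 coda contains /w/, which is not a licensed coda consonant → ill-formed
/wki/ — σ1 onset /wk/ (2C), coda /∅/ ok → well-formed
/rwumn/ — σ1 onset /rw/ (2C), coda /mn/ (2C) ok → well-formed
/sdinn.wbim/ — σ1 onset /sd/ (2C), coda /nn/ (2C) ok; σ2 onset /wb/ (2C), coda /m/ ok → well-formed
Well-formed: /wki/, /rwumn/, /sdinn.wbim/ → 3.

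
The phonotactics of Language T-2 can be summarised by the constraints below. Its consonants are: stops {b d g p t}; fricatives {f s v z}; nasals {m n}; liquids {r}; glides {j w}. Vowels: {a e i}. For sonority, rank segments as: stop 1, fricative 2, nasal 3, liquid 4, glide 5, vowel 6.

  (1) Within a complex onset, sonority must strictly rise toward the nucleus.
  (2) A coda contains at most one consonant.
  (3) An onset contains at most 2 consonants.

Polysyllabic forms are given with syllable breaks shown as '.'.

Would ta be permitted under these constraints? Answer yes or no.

yes

ta — σ1 onset /t/, coda /∅/ ok → permitted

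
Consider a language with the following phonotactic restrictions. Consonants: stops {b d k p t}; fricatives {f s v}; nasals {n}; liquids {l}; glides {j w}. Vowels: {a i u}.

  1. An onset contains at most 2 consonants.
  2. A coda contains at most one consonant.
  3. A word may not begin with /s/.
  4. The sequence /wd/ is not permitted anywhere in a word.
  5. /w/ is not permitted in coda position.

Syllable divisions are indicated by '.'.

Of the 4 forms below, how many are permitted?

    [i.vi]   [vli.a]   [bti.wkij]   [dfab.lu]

4

[i.vi] — σ1 onset /∅/, coda /∅/ ok; σ2 onset /v/, coda /∅/ ok → permitted
[vli.a] — σ1 onset /vl/ (2C), coda /∅/ ok; σ2 onset /∅/, coda /∅/ ok → permitted
[bti.wkij] — σ1 onset /bt/ (2C), coda /∅/ ok; σ2 onset /wk/ (2C), coda /j/ ok → permitted
[dfab.lu] — σ1 onset /df/ (2C), coda /b/ ok; σ2 onset /l/, coda /∅/ ok → permitted
Permitted: [i.vi], [vli.a], [bti.wkij], [dfab.lu] → 4.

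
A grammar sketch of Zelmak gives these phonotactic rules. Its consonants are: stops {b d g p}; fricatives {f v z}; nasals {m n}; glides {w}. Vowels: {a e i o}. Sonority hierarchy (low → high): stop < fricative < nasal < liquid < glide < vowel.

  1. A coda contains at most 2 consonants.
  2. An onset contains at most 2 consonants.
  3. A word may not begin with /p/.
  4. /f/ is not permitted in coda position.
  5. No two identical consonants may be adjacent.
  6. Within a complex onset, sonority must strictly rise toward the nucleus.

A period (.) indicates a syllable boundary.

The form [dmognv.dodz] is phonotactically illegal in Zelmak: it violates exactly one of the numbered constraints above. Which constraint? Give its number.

1

[dmognv.dodz]: syllable 1 coda /gnv/ has 3 consonants (> 2).
This is a violation of constraint 1: "A coda contains at most 2 consonants."
The remaining constraints (2, 3, 4, 5, 6) are satisfied.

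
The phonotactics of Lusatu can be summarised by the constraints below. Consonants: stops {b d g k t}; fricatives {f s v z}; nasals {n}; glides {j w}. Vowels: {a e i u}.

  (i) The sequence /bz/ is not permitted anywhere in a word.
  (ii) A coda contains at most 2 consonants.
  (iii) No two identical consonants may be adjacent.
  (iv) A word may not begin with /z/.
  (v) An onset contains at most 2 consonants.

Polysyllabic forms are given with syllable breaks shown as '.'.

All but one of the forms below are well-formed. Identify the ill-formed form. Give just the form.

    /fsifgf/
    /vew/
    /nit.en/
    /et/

/fsifgf/

/fsifgf/ — violates constraint (ii): syllable 1 coda /fgf/ has 3 consonants (> 2) → ill-formed
/vew/ — σ1 onset /v/, coda /w/ ok → well-formed
/nit.en/ — σ1 onset /n/, coda /t/ ok; σ2 onset /∅/, coda /n/ ok → well-formed
/et/ — σ1 onset /∅/, coda /t/ ok → well-formed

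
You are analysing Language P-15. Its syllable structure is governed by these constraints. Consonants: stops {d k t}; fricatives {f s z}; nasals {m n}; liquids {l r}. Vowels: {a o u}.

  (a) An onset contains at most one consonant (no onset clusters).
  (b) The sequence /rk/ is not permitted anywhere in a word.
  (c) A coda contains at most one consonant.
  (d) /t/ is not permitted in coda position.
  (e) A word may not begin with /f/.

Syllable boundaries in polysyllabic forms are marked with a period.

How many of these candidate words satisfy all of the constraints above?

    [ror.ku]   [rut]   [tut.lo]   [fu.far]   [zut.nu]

[ror.ku] — violates constraint (b): contains banned sequence /rk/ → illicit
[rut] — violates constraint (d): syllable 1 coda contains /t/ → illicit
[tut.lo] — violates constraint (d): syllable 1 coda contains /t/ → illicit
[fu.far] — violates constraint (e): word begins with /f/ → illicit
[zut.nu] — violates constraint (d): syllable 1 coda contains /t/ → illicit
No form is licit → 0.

0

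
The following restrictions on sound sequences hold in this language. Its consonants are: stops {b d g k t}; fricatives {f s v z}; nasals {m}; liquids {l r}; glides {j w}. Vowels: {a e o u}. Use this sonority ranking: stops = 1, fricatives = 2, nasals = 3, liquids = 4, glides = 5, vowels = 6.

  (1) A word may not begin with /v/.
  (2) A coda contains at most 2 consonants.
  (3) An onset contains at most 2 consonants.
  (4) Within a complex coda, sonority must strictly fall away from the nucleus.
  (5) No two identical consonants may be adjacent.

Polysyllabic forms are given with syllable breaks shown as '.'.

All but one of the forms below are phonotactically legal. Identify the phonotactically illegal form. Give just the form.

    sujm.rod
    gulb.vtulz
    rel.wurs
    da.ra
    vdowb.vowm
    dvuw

sujm.rod — σ1 onset /s/, coda /jm/ (5→3 falls) ok; σ2 onset /r/, coda /d/ ok → phonotactically legal
gulb.vtulz — σ1 onset /g/, coda /lb/ (4→1 falls) ok; σ2 onset /vt/ (2C), coda /lz/ (4→2 falls) ok → phonotactically legal
rel.wurs — σ1 onset /r/, coda /l/ ok; σ2 onset /w/, coda /rs/ (4→2 falls) ok → phonotactically legal
da.ra — σ1 onset /d/, coda /∅/ ok; σ2 onset /r/, coda /∅/ ok → phonotactically legal
vdowb.vowm — violates constraint 1: word begins with /v/ → phonotactically illegal
dvuw — σ1 onset /dv/ (2C), coda /w/ ok → phonotactically legal

vdowb.vowm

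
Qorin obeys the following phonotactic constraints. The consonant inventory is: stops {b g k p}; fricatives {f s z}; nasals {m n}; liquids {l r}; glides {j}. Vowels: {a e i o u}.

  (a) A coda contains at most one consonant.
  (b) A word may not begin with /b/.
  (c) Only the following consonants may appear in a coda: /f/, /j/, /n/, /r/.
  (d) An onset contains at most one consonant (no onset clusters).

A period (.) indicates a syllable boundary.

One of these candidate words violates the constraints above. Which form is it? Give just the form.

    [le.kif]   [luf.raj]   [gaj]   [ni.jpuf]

[le.kif] — σ1 onset /l/, coda /∅/ ok; σ2 onset /k/, coda /f/ ok → permitted
[luf.raj] — σ1 onset /l/, coda /f/ ok; σ2 onset /r/, coda /j/ ok → permitted
[gaj] — σ1 onset /g/, coda /j/ ok → permitted
[ni.jpuf] — violates constraint (d): syllable 2 onset /jp/ has 2 consonants (> 1) → not permitted

[ni.jpuf]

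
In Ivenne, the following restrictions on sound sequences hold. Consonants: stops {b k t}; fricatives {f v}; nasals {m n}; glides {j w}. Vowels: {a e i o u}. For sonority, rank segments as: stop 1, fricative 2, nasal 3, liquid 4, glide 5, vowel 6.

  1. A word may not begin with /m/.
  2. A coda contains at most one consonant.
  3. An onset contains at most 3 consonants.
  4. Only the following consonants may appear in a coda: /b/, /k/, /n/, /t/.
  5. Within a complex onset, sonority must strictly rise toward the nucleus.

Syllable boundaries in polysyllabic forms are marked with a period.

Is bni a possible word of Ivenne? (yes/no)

yes

bni — σ1 onset /bn/ (1→3 rises), coda /∅/ ok → permitted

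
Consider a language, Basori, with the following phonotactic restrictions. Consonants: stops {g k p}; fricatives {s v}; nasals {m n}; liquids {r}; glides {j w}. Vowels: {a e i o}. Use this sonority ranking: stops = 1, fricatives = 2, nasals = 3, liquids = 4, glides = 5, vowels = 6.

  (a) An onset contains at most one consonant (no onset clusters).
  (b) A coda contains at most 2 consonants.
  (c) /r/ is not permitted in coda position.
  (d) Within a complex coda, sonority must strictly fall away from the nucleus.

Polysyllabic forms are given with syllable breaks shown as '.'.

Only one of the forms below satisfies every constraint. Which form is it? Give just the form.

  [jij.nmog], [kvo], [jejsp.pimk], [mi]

[mi]

[jij.nmog] — violates constraint (a): syllable 2 onset /nm/ has 2 consonants (> 1) → ill-formed
[kvo] — violates constraint (a): syllable 1 onset /kv/ has 2 consonants (> 1) → ill-formed
[jejsp.pimk] — violates constraint (b): syllable 1 coda /jsp/ has 3 consonants (> 2) → ill-formed
[mi] — σ1 onset /m/, coda /∅/ ok → well-formed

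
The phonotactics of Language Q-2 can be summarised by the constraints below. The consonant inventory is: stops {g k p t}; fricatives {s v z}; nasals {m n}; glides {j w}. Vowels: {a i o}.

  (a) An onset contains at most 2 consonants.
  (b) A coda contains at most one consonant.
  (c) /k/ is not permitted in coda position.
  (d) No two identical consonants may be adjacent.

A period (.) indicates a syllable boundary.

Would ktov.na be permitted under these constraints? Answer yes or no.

ktov.na — σ1 onset /kt/ (2C), coda /v/ ok; σ2 onset /n/, coda /∅/ ok → permitted

yes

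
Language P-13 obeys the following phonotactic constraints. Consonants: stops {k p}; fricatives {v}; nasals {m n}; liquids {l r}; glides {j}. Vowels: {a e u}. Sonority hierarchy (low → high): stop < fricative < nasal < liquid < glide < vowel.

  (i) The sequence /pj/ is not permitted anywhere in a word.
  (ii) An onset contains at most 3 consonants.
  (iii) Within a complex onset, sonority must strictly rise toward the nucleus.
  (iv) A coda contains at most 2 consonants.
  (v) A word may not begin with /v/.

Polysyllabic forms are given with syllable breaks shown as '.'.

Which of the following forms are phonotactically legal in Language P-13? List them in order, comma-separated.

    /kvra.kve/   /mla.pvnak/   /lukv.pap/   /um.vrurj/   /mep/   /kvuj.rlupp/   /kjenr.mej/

/kvra.kve/, /mla.pvnak/, /lukv.pap/, /um.vrurj/, /mep/, /kjenr.mej/

/kvra.kve/ — σ1 onset /kvr/ (1→2→4 rises), coda /∅/ ok; σ2 onset /kv/ (1→2 rises), coda /∅/ ok → phonotactically legal
/mla.pvnak/ — σ1 onset /ml/ (3→4 rises), coda /∅/ ok; σ2 onset /pvn/ (1→2→3 rises), coda /k/ ok → phonotactically legal
/lukv.pap/ — σ1 onset /l/, coda /kv/ (2C) ok; σ2 onset /p/, coda /p/ ok → phonotactically legal
/um.vrurj/ — σ1 onset /∅/, coda /m/ ok; σ2 onset /vr/ (2→4 rises), coda /rj/ (2C) ok → phonotactically legal
/mep/ — σ1 onset /m/, coda /p/ ok → phonotactically legal
/kvuj.rlupp/ — violates constraint (iii): syllable 2 onset /rl/: /r/ (liquid, 4) → /l/ (liquid, 4) does not rise → phonotactically illegal
/kjenr.mej/ — σ1 onset /kj/ (1→5 rises), coda /nr/ (2C) ok; σ2 onset /m/, coda /j/ ok → phonotactically legal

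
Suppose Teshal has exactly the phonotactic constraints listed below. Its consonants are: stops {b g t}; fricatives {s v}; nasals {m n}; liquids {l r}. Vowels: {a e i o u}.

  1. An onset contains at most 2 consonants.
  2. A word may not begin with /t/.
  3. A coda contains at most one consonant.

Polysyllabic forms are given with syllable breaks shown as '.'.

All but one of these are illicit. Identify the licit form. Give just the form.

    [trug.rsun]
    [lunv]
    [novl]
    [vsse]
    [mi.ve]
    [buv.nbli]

[mi.ve]

[trug.rsun] — violates constraint 2: word begins with /t/ → illicit
[lunv] — violates constraint 3: syllable 1 coda /nv/ has 2 consonants (> 1) → illicit
[novl] — violates constraint 3: syllable 1 coda /vl/ has 2 consonants (> 1) → illicit
[vsse] — violates constraint 1: syllable 1 onset /vss/ has 3 consonants (> 2) → illicit
[mi.ve] — σ1 onset /m/, coda /∅/ ok; σ2 onset /v/, coda /∅/ ok → licit
[buv.nbli] — violates constraint 1: syllable 2 onset /nbl/ has 3 consonants (> 2) → illicit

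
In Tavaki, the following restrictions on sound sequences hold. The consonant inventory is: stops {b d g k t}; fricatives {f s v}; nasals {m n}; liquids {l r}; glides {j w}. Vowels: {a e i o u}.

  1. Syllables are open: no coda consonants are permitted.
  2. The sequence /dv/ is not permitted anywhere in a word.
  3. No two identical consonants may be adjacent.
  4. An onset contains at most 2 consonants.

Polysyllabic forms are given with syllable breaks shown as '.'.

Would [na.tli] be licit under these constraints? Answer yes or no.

[na.tli] — σ1 onset /n/, coda /∅/ ok; σ2 onset /tl/ (2C), coda /∅/ ok → licit

yes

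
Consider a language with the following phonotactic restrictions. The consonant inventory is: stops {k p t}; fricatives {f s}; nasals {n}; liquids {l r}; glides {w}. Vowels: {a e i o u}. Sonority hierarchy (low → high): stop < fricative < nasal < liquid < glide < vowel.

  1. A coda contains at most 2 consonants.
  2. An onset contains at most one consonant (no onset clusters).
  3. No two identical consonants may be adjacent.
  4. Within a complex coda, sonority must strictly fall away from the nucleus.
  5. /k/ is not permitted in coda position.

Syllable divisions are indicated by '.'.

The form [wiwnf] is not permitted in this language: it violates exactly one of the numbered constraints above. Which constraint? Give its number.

[wiwnf]: syllable 1 coda /wnf/ has 3 consonants (> 2).
This is a violation of constraint 1: "A coda contains at most 2 consonants."
The remaining constraints (2, 3, 4, 5) are satisfied.

1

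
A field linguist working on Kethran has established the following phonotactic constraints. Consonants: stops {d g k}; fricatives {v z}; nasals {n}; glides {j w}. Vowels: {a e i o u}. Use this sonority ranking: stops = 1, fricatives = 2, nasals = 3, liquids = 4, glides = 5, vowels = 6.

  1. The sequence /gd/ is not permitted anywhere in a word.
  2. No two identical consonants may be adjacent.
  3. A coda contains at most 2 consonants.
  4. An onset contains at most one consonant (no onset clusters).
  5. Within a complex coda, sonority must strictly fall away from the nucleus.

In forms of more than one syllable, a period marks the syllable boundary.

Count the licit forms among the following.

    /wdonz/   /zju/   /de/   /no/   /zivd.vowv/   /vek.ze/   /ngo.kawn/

/wdonz/ — violates constraint 4: syllable 1 onset /wd/ has 2 consonants (> 1) → illicit
/zju/ — violates constraint 4: syllable 1 onset /zj/ has 2 consonants (> 1) → illicit
/de/ — σ1 onset /d/, coda /∅/ ok → licit
/no/ — σ1 onset /n/, coda /∅/ ok → licit
/zivd.vowv/ — σ1 onset /z/, coda /vd/ (2→1 falls) ok; σ2 onset /v/, coda /wv/ (5→2 falls) ok → licit
/vek.ze/ — σ1 onset /v/, coda /k/ ok; σ2 onset /z/, coda /∅/ ok → licit
/ngo.kawn/ — violates constraint 4: syllable 1 onset /ng/ has 2 consonants (> 1) → illicit
Licit: /de/, /no/, /zivd.vowv/, /vek.ze/ → 4.

4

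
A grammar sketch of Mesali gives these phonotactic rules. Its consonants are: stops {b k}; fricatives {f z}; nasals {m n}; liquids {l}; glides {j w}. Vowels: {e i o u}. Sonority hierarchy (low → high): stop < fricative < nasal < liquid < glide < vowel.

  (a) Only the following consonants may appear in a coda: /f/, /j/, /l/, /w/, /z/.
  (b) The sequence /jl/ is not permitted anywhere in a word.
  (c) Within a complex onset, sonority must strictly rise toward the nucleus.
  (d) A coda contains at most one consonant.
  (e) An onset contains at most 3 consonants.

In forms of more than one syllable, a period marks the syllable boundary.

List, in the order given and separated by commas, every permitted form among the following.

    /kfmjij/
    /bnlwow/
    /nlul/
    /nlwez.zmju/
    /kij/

/kfmjij/ — violates constraint (e): syllable 1 onset /kfmj/ has 4 consonants (> 3) → not permitted
/bnlwow/ — violates constraint (e): syllable 1 onset /bnlw/ has 4 consonants (> 3) → not permitted
/nlul/ — σ1 onset /nl/ (3→4 rises), coda /l/ ok → permitted
/nlwez.zmju/ — σ1 onset /nlw/ (3→4→5 rises), coda /z/ ok; σ2 onset /zmj/ (2→3→5 rises), coda /∅/ ok → permitted
/kij/ — σ1 onset /k/, coda /j/ ok → permitted

/nlul/, /nlwez.zmju/, /kij/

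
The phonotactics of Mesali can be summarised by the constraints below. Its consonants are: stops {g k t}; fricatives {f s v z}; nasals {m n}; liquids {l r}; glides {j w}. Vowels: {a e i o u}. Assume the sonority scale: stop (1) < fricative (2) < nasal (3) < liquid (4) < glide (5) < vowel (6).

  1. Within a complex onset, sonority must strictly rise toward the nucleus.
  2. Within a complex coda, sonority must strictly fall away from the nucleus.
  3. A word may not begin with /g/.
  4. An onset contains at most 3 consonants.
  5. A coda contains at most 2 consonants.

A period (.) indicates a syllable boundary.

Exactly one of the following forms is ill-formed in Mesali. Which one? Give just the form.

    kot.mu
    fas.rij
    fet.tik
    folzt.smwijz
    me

kot.mu — σ1 onset /k/, coda /t/ ok; σ2 onset /m/, coda /∅/ ok → well-formed
fas.rij — σ1 onset /f/, coda /s/ ok; σ2 onset /r/, coda /j/ ok → well-formed
fet.tik — σ1 onset /f/, coda /t/ ok; σ2 onset /t/, coda /k/ ok → well-formed
folzt.smwijz — violates constraint 5: syllable 1 coda /lzt/ has 3 consonants (> 2) → ill-formed
me — σ1 onset /m/, coda /∅/ ok → well-formed

folzt.smwijz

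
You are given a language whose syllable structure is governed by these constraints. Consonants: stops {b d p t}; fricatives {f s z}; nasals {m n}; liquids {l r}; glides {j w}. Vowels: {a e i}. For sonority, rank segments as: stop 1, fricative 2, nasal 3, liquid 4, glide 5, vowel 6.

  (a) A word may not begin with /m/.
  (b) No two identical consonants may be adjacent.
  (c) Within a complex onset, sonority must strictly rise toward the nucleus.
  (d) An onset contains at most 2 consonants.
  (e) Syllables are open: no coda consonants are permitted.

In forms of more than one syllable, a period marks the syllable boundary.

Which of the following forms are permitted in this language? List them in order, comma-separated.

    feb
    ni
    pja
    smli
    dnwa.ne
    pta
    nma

feb — violates constraint (e): syllable 1 coda /b/ has 1 consonant (> 0) → not permitted
ni — σ1 onset /n/, coda /∅/ ok → permitted
pja — σ1 onset /pj/ (1→5 rises), coda /∅/ ok → permitted
smli — violates constraint (d): syllable 1 onset /sml/ has 3 consonants (> 2) → not permitted
dnwa.ne — violates constraint (d): syllable 1 onset /dnw/ has 3 consonants (> 2) → not permitted
pta — violates constraint (c): syllable 1 onset /pt/: /p/ (stop, 1) → /t/ (stop, 1) does not rise → not permitted
nma — violates constraint (c): syllable 1 onset /nm/: /n/ (nasal, 3) → /m/ (nasal, 3) does not rise → not permitted

ni, pja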